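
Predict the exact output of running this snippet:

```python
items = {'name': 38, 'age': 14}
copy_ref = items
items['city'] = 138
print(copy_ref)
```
{'name': 38, 'age': 14, 'city': 138}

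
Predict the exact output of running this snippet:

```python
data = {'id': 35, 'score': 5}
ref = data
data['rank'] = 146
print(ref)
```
{'id': 35, 'score': 5, 'rank': 146}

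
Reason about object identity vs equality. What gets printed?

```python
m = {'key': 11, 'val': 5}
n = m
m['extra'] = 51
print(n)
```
{'key': 11, 'val': 5, 'extra': 51}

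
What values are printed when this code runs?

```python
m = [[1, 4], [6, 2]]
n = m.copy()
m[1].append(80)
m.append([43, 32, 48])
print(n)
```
[[1, 4], [6, 2, 80]]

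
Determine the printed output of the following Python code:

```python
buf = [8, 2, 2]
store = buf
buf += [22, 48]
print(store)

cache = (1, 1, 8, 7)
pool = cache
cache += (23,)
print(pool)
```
[8, 2, 2, 22, 48]
(1, 1, 8, 7)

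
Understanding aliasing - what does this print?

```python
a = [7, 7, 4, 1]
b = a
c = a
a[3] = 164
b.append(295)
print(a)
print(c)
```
[7, 7, 4, 164, 295]
[7, 7, 4, 164, 295]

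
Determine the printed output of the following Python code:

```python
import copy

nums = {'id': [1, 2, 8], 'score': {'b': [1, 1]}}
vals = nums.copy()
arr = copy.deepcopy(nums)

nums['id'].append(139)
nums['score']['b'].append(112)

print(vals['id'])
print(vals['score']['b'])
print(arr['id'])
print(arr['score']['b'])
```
[1, 2, 8, 139]
[1, 1, 112]
[1, 2, 8]
[1, 1]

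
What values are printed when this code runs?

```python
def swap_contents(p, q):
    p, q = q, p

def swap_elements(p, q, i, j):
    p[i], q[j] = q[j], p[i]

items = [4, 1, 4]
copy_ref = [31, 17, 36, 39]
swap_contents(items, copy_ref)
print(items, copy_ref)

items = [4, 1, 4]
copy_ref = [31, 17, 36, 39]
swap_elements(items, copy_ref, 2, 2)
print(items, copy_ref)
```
[4, 1, 4] [31, 17, 36, 39]
[4, 1, 36] [31, 17, 4, 39]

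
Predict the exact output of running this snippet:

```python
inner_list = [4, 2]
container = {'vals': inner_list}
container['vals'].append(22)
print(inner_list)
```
[4, 2, 22]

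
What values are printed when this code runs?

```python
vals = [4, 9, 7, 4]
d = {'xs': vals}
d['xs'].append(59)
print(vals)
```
[4, 9, 7, 4, 59]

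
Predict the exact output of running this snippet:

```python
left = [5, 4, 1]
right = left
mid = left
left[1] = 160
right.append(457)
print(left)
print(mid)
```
[5, 160, 1, 457]
[5, 160, 1, 457]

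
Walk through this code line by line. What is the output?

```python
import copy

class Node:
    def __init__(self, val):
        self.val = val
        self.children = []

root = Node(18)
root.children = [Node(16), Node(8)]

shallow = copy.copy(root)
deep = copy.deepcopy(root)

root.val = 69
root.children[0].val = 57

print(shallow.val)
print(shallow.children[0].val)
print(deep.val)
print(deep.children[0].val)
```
18
57
18
16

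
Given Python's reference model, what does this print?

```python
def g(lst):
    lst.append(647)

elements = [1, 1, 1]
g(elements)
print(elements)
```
[1, 1, 1, 647]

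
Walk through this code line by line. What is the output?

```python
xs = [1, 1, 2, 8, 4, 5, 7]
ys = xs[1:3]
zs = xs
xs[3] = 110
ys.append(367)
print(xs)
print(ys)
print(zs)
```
[1, 1, 2, 110, 4, 5, 7]
[1, 2, 367]
[1, 1, 2, 110, 4, 5, 7]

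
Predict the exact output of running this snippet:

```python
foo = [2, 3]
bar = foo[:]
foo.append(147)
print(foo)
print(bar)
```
[2, 3, 147]
[2, 3]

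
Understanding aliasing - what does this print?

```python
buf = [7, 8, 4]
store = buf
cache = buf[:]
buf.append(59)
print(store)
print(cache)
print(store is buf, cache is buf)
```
[7, 8, 4, 59]
[7, 8, 4]
True False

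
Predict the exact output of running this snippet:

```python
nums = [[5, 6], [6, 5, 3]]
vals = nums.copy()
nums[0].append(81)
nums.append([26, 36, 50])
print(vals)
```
[[5, 6, 81], [6, 5, 3]]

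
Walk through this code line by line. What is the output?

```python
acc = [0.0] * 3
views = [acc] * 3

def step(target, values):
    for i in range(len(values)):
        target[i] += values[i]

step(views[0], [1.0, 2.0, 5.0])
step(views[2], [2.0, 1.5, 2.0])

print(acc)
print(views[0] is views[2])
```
[3.0, 3.5, 7.0]
True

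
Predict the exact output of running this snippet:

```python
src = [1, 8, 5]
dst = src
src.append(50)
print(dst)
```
[1, 8, 5, 50]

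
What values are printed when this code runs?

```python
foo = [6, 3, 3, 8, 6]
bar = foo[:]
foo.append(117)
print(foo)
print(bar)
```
[6, 3, 3, 8, 6, 117]
[6, 3, 3, 8, 6]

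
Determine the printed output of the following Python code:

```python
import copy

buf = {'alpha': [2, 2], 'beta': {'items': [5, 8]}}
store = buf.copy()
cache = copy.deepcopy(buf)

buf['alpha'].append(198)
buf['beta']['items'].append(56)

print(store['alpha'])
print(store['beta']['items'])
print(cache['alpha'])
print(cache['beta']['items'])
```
[2, 2, 198]
[5, 8, 56]
[2, 2]
[5, 8]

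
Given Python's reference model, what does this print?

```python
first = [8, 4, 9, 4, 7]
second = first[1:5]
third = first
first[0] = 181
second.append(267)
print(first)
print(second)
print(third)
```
[181, 4, 9, 4, 7]
[4, 9, 4, 7, 267]
[181, 4, 9, 4, 7]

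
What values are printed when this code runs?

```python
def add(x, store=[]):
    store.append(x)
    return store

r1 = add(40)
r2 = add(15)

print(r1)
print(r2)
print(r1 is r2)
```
[40, 15]
[40, 15]
True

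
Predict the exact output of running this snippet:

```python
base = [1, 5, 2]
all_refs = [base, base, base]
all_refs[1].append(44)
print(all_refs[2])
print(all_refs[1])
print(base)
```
[1, 5, 2, 44]
[1, 5, 2, 44]
[1, 5, 2, 44]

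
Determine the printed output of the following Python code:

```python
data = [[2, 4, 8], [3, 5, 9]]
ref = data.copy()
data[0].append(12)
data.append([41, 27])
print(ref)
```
[[2, 4, 8, 12], [3, 5, 9]]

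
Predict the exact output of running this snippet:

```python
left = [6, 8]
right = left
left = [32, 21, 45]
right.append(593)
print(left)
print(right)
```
[32, 21, 45]
[6, 8, 593]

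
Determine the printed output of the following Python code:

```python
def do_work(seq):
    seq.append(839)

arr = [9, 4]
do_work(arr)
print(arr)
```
[9, 4, 839]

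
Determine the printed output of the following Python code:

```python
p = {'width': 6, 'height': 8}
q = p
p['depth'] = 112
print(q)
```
{'width': 6, 'height': 8, 'depth': 112}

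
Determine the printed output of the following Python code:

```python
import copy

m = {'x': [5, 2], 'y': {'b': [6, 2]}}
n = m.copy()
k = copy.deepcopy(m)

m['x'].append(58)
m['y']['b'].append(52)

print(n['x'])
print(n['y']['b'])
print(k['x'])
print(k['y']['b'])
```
[5, 2, 58]
[6, 2, 52]
[5, 2]
[6, 2]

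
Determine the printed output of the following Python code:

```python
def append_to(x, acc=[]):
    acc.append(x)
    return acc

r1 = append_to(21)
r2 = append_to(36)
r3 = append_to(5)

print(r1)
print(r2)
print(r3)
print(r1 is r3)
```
[21, 36, 5]
[21, 36, 5]
[21, 36, 5]
True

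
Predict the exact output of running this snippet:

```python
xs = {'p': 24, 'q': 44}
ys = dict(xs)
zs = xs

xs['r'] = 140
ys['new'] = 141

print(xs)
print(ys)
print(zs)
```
{'p': 24, 'q': 44, 'r': 140}
{'p': 24, 'q': 44, 'new': 141}
{'p': 24, 'q': 44, 'r': 140}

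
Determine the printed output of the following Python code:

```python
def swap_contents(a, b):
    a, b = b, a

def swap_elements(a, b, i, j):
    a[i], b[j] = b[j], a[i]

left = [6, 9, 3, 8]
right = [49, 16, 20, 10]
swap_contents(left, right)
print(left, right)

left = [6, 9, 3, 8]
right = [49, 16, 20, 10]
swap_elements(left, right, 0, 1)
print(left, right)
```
[6, 9, 3, 8] [49, 16, 20, 10]
[16, 9, 3, 8] [49, 6, 20, 10]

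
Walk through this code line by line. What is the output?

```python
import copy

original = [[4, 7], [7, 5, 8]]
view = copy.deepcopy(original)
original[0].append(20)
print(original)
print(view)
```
[[4, 7, 20], [7, 5, 8]]
[[4, 7], [7, 5, 8]]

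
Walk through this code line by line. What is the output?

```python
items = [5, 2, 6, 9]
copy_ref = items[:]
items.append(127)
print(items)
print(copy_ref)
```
[5, 2, 6, 9, 127]
[5, 2, 6, 9]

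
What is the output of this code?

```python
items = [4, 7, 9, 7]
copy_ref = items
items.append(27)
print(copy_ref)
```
[4, 7, 9, 7, 27]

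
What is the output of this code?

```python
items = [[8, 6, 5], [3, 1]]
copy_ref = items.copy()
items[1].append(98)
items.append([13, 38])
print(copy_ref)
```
[[8, 6, 5], [3, 1, 98]]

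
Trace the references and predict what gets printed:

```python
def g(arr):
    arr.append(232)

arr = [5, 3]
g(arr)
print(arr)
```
[5, 3, 232]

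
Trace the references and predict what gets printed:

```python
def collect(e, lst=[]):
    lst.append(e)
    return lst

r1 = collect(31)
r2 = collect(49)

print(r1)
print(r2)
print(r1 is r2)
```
[31, 49]
[31, 49]
True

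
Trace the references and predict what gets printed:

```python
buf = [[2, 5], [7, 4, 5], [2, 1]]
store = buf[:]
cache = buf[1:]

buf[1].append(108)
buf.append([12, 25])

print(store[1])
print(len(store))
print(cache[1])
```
[7, 4, 5, 108]
3
[2, 1]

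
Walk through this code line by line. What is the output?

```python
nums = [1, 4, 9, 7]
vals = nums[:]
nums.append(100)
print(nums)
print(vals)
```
[1, 4, 9, 7, 100]
[1, 4, 9, 7]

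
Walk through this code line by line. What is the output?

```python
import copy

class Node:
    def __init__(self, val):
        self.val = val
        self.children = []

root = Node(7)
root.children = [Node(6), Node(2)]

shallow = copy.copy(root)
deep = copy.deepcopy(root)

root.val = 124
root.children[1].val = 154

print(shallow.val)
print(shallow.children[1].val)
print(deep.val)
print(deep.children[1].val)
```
7
154
7
2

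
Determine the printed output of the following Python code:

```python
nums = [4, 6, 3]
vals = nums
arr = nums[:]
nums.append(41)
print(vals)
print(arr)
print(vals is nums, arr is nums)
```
[4, 6, 3, 41]
[4, 6, 3]
True False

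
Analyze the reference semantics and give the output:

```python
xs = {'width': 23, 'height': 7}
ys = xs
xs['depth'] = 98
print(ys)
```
{'width': 23, 'height': 7, 'depth': 98}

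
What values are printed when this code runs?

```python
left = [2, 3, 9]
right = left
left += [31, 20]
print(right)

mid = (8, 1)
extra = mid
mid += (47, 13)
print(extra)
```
[2, 3, 9, 31, 20]
(8, 1)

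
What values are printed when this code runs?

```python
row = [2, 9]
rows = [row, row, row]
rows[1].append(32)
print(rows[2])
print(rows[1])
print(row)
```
[2, 9, 32]
[2, 9, 32]
[2, 9, 32]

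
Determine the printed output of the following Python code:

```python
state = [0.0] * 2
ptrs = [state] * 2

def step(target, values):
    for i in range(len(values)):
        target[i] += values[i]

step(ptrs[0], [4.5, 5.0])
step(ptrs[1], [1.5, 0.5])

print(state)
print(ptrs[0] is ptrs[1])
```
[6.0, 5.5]
True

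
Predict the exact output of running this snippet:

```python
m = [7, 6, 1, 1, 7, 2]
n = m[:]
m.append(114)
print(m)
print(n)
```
[7, 6, 1, 1, 7, 2, 114]
[7, 6, 1, 1, 7, 2]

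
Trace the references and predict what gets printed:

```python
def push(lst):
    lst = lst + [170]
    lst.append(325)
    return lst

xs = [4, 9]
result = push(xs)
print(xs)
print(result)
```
[4, 9]
[4, 9, 170, 325]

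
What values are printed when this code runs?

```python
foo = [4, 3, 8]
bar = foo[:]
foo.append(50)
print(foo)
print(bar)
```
[4, 3, 8, 50]
[4, 3, 8]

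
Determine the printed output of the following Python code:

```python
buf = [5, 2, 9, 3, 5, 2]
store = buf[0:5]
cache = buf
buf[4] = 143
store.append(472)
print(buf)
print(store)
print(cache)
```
[5, 2, 9, 3, 143, 2]
[5, 2, 9, 3, 5, 472]
[5, 2, 9, 3, 143, 2]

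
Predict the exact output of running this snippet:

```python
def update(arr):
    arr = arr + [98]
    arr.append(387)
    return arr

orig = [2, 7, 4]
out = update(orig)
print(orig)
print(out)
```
[2, 7, 4]
[2, 7, 4, 98, 387]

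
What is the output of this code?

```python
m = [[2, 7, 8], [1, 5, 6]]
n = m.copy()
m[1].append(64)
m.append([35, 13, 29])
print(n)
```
[[2, 7, 8], [1, 5, 6, 64]]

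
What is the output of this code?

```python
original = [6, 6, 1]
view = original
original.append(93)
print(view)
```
[6, 6, 1, 93]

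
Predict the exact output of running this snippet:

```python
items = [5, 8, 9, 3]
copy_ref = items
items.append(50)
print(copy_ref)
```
[5, 8, 9, 3, 50]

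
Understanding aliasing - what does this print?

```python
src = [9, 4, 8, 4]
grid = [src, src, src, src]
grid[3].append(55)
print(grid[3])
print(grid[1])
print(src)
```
[9, 4, 8, 4, 55]
[9, 4, 8, 4, 55]
[9, 4, 8, 4, 55]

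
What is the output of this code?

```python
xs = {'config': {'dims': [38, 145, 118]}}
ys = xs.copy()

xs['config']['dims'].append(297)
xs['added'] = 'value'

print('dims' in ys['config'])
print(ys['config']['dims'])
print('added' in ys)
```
True
[38, 145, 118, 297]
False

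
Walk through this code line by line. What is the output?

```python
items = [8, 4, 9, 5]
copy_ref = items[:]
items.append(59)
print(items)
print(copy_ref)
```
[8, 4, 9, 5, 59]
[8, 4, 9, 5]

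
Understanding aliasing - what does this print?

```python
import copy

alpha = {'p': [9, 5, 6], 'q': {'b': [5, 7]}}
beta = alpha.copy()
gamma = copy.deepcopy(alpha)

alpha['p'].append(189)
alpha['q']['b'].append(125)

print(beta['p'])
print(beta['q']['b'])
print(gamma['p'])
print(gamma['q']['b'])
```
[9, 5, 6, 189]
[5, 7, 125]
[9, 5, 6]
[5, 7]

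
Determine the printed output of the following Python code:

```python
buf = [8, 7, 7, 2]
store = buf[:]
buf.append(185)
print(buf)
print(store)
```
[8, 7, 7, 2, 185]
[8, 7, 7, 2]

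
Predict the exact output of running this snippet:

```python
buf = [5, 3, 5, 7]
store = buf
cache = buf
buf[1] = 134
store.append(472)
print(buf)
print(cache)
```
[5, 134, 5, 7, 472]
[5, 134, 5, 7, 472]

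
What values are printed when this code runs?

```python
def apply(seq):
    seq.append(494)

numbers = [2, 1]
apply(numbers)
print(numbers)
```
[2, 1, 494]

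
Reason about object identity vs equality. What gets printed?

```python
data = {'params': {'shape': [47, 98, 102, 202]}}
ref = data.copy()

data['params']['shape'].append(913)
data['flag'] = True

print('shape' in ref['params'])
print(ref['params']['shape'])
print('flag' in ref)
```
True
[47, 98, 102, 202, 913]
False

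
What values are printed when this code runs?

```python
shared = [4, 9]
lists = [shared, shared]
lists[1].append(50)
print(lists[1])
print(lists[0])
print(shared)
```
[4, 9, 50]
[4, 9, 50]
[4, 9, 50]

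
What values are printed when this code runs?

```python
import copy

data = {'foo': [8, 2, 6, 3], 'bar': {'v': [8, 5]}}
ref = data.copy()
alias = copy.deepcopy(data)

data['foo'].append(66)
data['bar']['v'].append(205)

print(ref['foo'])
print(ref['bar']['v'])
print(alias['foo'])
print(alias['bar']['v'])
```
[8, 2, 6, 3, 66]
[8, 5, 205]
[8, 2, 6, 3]
[8, 5]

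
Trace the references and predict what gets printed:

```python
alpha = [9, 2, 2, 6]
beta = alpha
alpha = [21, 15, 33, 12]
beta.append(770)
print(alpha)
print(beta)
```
[21, 15, 33, 12]
[9, 2, 2, 6, 770]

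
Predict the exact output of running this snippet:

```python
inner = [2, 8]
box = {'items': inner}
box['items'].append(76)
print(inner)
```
[2, 8, 76]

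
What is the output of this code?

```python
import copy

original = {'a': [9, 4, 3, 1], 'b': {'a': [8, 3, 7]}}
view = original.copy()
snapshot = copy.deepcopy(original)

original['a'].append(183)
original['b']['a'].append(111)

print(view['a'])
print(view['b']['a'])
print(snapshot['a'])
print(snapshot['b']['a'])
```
[9, 4, 3, 1, 183]
[8, 3, 7, 111]
[9, 4, 3, 1]
[8, 3, 7]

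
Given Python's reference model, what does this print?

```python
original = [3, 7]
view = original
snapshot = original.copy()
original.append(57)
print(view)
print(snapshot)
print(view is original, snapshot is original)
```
[3, 7, 57]
[3, 7]
True False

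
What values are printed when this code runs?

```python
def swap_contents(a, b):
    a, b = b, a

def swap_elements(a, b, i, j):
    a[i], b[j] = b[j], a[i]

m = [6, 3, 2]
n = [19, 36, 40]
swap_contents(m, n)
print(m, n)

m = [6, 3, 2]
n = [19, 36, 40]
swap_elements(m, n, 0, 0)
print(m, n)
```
[6, 3, 2] [19, 36, 40]
[19, 3, 2] [6, 36, 40]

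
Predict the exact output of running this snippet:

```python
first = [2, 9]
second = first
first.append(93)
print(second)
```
[2, 9, 93]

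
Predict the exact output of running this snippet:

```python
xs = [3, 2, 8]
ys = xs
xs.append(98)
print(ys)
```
[3, 2, 8, 98]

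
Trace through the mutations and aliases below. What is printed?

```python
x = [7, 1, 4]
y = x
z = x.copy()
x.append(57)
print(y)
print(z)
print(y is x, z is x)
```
[7, 1, 4, 57]
[7, 1, 4]
True False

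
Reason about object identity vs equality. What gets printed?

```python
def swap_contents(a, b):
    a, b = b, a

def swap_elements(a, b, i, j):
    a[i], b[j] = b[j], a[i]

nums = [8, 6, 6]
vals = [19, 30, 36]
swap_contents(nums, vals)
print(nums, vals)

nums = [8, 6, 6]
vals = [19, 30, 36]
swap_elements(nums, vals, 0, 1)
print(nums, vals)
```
[8, 6, 6] [19, 30, 36]
[30, 6, 6] [19, 8, 36]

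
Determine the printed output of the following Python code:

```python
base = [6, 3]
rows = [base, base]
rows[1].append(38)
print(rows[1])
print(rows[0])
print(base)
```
[6, 3, 38]
[6, 3, 38]
[6, 3, 38]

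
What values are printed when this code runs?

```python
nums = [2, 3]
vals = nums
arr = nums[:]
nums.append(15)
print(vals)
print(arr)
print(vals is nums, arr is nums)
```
[2, 3, 15]
[2, 3]
True False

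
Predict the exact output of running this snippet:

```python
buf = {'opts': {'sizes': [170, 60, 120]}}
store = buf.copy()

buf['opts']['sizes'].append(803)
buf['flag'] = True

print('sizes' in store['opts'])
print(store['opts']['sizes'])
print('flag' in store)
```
True
[170, 60, 120, 803]
False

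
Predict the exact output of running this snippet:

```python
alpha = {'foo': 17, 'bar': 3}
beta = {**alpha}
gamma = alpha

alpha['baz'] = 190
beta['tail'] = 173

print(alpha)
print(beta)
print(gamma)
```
{'foo': 17, 'bar': 3, 'baz': 190}
{'foo': 17, 'bar': 3, 'tail': 173}
{'foo': 17, 'bar': 3, 'baz': 190}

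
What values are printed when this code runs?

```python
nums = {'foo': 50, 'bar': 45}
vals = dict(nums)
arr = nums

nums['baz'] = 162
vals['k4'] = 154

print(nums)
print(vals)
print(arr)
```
{'foo': 50, 'bar': 45, 'baz': 162}
{'foo': 50, 'bar': 45, 'k4': 154}
{'foo': 50, 'bar': 45, 'baz': 162}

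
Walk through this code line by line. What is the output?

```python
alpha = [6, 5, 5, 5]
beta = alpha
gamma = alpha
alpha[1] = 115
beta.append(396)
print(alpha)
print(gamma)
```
[6, 115, 5, 5, 396]
[6, 115, 5, 5, 396]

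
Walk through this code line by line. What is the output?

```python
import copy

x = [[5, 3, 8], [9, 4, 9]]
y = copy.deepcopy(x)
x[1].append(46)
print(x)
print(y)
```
[[5, 3, 8], [9, 4, 9, 46]]
[[5, 3, 8], [9, 4, 9]]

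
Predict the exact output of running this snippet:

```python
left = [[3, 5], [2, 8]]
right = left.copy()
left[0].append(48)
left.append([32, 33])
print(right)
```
[[3, 5, 48], [2, 8]]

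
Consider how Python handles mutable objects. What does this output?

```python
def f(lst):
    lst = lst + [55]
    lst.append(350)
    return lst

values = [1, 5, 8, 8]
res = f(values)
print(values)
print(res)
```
[1, 5, 8, 8]
[1, 5, 8, 8, 55, 350]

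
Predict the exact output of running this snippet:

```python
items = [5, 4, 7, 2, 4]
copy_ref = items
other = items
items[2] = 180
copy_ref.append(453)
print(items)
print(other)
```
[5, 4, 180, 2, 4, 453]
[5, 4, 180, 2, 4, 453]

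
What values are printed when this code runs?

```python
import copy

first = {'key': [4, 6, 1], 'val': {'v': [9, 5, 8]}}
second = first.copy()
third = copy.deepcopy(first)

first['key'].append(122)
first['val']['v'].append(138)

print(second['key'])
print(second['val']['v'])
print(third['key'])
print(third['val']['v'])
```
[4, 6, 1, 122]
[9, 5, 8, 138]
[4, 6, 1]
[9, 5, 8]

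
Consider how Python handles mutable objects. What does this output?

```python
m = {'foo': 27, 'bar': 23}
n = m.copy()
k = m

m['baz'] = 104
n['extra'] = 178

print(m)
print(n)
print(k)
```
{'foo': 27, 'bar': 23, 'baz': 104}
{'foo': 27, 'bar': 23, 'extra': 178}
{'foo': 27, 'bar': 23, 'baz': 104}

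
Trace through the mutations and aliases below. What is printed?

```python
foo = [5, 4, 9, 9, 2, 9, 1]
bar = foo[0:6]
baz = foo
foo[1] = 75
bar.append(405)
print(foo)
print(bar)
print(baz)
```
[5, 75, 9, 9, 2, 9, 1]
[5, 4, 9, 9, 2, 9, 405]
[5, 75, 9, 9, 2, 9, 1]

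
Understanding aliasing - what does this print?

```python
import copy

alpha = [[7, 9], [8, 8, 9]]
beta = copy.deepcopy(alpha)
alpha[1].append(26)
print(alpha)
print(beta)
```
[[7, 9], [8, 8, 9, 26]]
[[7, 9], [8, 8, 9]]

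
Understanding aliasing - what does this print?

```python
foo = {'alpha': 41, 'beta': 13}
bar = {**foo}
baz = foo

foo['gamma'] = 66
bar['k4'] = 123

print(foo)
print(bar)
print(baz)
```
{'alpha': 41, 'beta': 13, 'gamma': 66}
{'alpha': 41, 'beta': 13, 'k4': 123}
{'alpha': 41, 'beta': 13, 'gamma': 66}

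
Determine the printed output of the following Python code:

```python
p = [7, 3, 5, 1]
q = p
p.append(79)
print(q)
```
[7, 3, 5, 1, 79]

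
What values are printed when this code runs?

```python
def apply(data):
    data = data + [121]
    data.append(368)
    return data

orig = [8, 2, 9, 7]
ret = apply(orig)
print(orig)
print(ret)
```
[8, 2, 9, 7]
[8, 2, 9, 7, 121, 368]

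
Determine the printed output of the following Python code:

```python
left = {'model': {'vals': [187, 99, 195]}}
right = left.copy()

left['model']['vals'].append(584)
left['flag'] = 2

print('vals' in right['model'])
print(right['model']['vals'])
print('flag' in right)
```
True
[187, 99, 195, 584]
False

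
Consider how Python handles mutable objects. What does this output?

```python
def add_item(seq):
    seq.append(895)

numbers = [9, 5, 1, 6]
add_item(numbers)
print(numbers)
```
[9, 5, 1, 6, 895]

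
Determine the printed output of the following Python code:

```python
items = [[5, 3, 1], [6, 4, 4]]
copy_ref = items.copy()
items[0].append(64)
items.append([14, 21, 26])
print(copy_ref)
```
[[5, 3, 1, 64], [6, 4, 4]]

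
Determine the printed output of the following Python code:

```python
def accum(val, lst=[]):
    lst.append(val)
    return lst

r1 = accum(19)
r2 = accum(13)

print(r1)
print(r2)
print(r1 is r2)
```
[19, 13]
[19, 13]
True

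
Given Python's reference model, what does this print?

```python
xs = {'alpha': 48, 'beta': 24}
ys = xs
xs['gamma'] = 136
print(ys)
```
{'alpha': 48, 'beta': 24, 'gamma': 136}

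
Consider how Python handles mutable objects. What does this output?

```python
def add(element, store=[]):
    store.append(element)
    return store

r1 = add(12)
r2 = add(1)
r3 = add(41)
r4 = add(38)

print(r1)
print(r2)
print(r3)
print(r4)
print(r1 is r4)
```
[12, 1, 41, 38]
[12, 1, 41, 38]
[12, 1, 41, 38]
[12, 1, 41, 38]
True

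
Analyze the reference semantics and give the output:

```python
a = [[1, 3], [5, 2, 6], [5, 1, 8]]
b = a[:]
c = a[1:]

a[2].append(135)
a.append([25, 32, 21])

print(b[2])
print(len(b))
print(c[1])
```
[5, 1, 8, 135]
3
[5, 1, 8, 135]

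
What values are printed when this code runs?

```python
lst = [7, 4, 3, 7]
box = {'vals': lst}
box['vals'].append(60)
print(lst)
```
[7, 4, 3, 7, 60]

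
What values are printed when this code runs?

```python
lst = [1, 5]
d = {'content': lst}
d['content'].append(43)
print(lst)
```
[1, 5, 43]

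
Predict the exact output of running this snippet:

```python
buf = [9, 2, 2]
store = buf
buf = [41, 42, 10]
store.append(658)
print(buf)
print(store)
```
[41, 42, 10]
[9, 2, 2, 658]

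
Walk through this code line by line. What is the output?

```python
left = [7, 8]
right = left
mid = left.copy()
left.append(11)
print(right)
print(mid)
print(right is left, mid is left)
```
[7, 8, 11]
[7, 8]
True False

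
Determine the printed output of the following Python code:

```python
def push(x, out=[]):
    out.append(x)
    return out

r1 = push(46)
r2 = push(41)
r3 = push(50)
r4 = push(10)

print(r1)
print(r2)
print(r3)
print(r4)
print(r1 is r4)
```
[46, 41, 50, 10]
[46, 41, 50, 10]
[46, 41, 50, 10]
[46, 41, 50, 10]
True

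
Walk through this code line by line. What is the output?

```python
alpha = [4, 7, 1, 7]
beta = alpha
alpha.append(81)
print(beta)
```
[4, 7, 1, 7, 81]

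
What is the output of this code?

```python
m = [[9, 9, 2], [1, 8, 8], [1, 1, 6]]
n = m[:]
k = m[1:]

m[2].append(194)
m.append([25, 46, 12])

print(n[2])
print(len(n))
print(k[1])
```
[1, 1, 6, 194]
3
[1, 1, 6, 194]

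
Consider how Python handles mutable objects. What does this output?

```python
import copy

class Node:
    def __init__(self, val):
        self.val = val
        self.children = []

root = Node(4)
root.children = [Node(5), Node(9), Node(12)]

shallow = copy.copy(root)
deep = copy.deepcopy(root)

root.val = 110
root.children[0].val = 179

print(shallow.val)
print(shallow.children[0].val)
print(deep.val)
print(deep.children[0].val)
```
4
179
4
5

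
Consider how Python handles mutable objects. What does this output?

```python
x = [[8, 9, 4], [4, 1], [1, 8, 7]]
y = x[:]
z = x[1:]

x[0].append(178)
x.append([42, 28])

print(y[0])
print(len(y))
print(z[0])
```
[8, 9, 4, 178]
3
[4, 1]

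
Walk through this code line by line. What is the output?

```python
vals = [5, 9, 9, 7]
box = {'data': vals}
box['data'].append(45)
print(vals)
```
[5, 9, 9, 7, 45]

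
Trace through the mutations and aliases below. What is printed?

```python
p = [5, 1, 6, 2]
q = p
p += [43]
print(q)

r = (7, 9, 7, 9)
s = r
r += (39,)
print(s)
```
[5, 1, 6, 2, 43]
(7, 9, 7, 9)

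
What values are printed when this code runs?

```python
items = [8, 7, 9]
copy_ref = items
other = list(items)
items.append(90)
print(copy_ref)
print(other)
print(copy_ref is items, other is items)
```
[8, 7, 9, 90]
[8, 7, 9]
True False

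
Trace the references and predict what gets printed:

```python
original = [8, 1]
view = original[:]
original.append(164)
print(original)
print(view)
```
[8, 1, 164]
[8, 1]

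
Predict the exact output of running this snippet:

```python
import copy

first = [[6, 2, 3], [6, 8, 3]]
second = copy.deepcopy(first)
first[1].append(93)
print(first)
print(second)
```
[[6, 2, 3], [6, 8, 3, 93]]
[[6, 2, 3], [6, 8, 3]]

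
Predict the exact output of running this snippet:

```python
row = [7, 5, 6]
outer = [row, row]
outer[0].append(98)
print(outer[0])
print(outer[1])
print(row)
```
[7, 5, 6, 98]
[7, 5, 6, 98]
[7, 5, 6, 98]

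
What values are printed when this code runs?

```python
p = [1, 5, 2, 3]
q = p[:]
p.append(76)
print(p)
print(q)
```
[1, 5, 2, 3, 76]
[1, 5, 2, 3]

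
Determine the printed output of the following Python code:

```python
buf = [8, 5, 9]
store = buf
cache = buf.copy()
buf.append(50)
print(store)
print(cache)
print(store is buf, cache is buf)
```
[8, 5, 9, 50]
[8, 5, 9]
True False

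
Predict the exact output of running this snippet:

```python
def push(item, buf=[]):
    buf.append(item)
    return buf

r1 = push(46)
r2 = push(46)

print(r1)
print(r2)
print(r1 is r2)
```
[46, 46]
[46, 46]
True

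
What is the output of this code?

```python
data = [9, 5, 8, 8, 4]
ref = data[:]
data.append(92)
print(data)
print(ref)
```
[9, 5, 8, 8, 4, 92]
[9, 5, 8, 8, 4]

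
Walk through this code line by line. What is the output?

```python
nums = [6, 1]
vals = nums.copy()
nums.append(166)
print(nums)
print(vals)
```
[6, 1, 166]
[6, 1]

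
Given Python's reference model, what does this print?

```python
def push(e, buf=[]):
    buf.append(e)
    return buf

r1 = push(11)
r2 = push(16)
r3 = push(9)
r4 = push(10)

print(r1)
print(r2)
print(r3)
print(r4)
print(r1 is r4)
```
[11, 16, 9, 10]
[11, 16, 9, 10]
[11, 16, 9, 10]
[11, 16, 9, 10]
True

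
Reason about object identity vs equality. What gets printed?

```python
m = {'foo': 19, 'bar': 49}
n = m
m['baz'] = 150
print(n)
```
{'foo': 19, 'bar': 49, 'baz': 150}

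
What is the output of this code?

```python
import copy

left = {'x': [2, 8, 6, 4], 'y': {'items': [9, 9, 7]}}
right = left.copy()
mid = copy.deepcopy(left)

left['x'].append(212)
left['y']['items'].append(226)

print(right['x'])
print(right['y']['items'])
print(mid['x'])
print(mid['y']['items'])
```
[2, 8, 6, 4, 212]
[9, 9, 7, 226]
[2, 8, 6, 4]
[9, 9, 7]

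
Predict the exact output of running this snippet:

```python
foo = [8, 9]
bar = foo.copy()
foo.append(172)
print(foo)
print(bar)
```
[8, 9, 172]
[8, 9]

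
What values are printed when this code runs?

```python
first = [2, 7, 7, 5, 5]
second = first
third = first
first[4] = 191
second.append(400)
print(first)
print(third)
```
[2, 7, 7, 5, 191, 400]
[2, 7, 7, 5, 191, 400]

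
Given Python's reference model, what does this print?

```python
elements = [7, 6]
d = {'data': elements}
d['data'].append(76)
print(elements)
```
[7, 6, 76]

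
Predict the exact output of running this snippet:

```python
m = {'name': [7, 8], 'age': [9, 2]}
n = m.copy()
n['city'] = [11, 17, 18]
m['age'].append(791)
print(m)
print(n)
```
{'name': [7, 8], 'age': [9, 2, 791]}
{'name': [7, 8], 'age': [9, 2, 791], 'city': [11, 17, 18]}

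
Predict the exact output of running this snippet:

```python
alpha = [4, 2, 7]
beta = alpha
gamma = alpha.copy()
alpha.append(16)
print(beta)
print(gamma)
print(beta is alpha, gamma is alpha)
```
[4, 2, 7, 16]
[4, 2, 7]
True False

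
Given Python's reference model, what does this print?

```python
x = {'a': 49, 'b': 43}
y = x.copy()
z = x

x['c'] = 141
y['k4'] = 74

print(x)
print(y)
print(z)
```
{'a': 49, 'b': 43, 'c': 141}
{'a': 49, 'b': 43, 'k4': 74}
{'a': 49, 'b': 43, 'c': 141}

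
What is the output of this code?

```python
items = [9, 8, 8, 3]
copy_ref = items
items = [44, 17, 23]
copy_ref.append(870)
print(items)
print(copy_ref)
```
[44, 17, 23]
[9, 8, 8, 3, 870]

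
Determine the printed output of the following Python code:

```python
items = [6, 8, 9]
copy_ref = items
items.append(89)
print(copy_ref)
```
[6, 8, 9, 89]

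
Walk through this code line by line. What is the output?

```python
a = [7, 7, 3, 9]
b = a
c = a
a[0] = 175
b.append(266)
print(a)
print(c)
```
[175, 7, 3, 9, 266]
[175, 7, 3, 9, 266]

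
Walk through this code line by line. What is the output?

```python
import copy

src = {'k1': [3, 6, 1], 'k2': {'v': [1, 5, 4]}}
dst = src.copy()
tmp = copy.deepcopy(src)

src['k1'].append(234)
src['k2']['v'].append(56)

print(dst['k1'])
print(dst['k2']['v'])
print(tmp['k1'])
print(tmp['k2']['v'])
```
[3, 6, 1, 234]
[1, 5, 4, 56]
[3, 6, 1]
[1, 5, 4]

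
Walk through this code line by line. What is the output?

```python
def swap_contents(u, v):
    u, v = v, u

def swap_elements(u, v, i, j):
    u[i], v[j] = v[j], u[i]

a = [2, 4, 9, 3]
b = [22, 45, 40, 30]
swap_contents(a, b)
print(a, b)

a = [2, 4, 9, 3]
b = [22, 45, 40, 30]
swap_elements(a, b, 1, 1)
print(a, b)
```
[2, 4, 9, 3] [22, 45, 40, 30]
[2, 45, 9, 3] [22, 4, 40, 30]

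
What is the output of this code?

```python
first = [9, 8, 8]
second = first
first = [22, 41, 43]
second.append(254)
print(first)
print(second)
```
[22, 41, 43]
[9, 8, 8, 254]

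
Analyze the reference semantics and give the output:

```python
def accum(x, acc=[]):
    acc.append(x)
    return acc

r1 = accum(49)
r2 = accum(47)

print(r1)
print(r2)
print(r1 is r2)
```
[49, 47]
[49, 47]
True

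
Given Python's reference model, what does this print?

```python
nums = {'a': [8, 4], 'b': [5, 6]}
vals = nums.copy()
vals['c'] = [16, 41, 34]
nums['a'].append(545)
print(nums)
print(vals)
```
{'a': [8, 4, 545], 'b': [5, 6]}
{'a': [8, 4, 545], 'b': [5, 6], 'c': [16, 41, 34]}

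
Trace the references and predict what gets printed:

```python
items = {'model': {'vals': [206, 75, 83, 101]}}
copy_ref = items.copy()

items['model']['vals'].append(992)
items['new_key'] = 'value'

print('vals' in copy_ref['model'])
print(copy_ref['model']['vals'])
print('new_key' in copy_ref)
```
True
[206, 75, 83, 101, 992]
False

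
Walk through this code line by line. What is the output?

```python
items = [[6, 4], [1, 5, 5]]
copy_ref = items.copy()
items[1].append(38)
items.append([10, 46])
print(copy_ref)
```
[[6, 4], [1, 5, 5, 38]]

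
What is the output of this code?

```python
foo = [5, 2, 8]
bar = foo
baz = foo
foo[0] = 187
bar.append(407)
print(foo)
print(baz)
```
[187, 2, 8, 407]
[187, 2, 8, 407]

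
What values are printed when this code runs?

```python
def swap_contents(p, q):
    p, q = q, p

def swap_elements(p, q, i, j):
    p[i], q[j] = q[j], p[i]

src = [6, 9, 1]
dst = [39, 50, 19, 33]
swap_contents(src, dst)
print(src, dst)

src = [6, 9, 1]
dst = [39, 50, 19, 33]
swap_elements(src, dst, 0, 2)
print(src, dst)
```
[6, 9, 1] [39, 50, 19, 33]
[19, 9, 1] [39, 50, 6, 33]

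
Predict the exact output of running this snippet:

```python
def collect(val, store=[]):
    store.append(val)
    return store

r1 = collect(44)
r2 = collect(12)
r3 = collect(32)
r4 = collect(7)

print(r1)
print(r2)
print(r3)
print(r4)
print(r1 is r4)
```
[44, 12, 32, 7]
[44, 12, 32, 7]
[44, 12, 32, 7]
[44, 12, 32, 7]
True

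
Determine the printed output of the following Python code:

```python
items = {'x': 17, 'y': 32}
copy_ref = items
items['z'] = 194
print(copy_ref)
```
{'x': 17, 'y': 32, 'z': 194}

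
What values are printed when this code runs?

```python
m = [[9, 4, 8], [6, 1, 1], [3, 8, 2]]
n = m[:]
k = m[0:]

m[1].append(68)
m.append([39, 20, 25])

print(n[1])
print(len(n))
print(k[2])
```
[6, 1, 1, 68]
3
[3, 8, 2]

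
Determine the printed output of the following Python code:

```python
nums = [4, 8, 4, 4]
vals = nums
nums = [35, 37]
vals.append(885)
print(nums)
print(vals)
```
[35, 37]
[4, 8, 4, 4, 885]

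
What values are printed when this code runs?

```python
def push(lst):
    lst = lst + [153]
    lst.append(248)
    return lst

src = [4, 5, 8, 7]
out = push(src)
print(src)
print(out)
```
[4, 5, 8, 7]
[4, 5, 8, 7, 153, 248]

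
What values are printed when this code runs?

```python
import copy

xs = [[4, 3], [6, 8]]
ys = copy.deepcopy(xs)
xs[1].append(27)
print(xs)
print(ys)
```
[[4, 3], [6, 8, 27]]
[[4, 3], [6, 8]]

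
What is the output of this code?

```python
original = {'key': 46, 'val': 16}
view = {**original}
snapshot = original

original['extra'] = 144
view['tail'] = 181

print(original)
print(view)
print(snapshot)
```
{'key': 46, 'val': 16, 'extra': 144}
{'key': 46, 'val': 16, 'tail': 181}
{'key': 46, 'val': 16, 'extra': 144}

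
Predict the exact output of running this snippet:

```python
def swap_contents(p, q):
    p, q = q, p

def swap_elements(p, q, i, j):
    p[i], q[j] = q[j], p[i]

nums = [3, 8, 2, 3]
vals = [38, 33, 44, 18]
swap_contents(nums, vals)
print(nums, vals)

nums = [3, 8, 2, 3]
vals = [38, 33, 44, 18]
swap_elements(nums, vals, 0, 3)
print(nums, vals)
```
[3, 8, 2, 3] [38, 33, 44, 18]
[18, 8, 2, 3] [38, 33, 44, 3]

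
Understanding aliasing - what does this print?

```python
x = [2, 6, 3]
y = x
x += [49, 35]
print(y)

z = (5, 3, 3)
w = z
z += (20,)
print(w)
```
[2, 6, 3, 49, 35]
(5, 3, 3)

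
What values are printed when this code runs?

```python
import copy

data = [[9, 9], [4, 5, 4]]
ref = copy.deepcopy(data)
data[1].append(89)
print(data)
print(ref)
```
[[9, 9], [4, 5, 4, 89]]
[[9, 9], [4, 5, 4]]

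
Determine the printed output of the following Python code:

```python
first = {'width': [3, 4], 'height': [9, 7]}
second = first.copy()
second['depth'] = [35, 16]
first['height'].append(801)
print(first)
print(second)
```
{'width': [3, 4], 'height': [9, 7, 801]}
{'width': [3, 4], 'height': [9, 7, 801], 'depth': [35, 16]}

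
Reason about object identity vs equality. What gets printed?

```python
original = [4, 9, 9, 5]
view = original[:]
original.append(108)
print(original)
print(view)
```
[4, 9, 9, 5, 108]
[4, 9, 9, 5]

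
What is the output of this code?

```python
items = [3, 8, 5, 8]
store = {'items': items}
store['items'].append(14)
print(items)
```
[3, 8, 5, 8, 14]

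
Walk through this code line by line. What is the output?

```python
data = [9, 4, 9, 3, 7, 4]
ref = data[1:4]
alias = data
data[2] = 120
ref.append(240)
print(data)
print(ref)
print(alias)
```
[9, 4, 120, 3, 7, 4]
[4, 9, 3, 240]
[9, 4, 120, 3, 7, 4]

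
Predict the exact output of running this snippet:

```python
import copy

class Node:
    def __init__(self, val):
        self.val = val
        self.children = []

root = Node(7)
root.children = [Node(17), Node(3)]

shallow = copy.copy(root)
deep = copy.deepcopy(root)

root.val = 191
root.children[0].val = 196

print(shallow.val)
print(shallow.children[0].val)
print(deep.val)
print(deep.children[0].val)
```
7
196
7
17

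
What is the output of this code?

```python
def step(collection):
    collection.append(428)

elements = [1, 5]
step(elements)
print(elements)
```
[1, 5, 428]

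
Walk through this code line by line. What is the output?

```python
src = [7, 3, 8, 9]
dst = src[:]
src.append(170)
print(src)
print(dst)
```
[7, 3, 8, 9, 170]
[7, 3, 8, 9]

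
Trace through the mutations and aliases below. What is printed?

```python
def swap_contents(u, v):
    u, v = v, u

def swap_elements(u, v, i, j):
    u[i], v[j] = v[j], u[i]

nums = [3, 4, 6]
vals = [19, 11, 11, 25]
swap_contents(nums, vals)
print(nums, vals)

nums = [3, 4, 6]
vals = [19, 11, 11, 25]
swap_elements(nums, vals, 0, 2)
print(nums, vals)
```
[3, 4, 6] [19, 11, 11, 25]
[11, 4, 6] [19, 11, 3, 25]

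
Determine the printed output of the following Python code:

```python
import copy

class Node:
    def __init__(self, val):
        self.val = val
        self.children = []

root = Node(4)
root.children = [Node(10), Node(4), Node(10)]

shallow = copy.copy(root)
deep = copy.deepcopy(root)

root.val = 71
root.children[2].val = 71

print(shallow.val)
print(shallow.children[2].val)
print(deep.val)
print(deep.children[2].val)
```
4
71
4
10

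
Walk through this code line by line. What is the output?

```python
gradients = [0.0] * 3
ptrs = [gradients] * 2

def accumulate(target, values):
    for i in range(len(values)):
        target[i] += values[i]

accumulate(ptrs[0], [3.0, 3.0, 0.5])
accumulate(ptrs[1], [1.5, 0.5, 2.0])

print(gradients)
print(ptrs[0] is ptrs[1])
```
[4.5, 3.5, 2.5]
True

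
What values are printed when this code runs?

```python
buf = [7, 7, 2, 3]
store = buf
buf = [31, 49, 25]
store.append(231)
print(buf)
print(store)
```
[31, 49, 25]
[7, 7, 2, 3, 231]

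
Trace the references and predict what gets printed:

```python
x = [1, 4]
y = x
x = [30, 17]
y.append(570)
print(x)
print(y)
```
[30, 17]
[1, 4, 570]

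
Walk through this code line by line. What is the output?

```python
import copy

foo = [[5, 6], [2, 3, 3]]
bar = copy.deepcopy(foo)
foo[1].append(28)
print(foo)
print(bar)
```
[[5, 6], [2, 3, 3, 28]]
[[5, 6], [2, 3, 3]]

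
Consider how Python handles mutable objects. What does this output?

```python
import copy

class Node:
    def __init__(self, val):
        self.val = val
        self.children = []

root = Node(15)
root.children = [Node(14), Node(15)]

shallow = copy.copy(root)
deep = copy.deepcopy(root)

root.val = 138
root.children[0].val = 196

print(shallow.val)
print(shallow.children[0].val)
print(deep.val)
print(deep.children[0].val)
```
15
196
15
14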